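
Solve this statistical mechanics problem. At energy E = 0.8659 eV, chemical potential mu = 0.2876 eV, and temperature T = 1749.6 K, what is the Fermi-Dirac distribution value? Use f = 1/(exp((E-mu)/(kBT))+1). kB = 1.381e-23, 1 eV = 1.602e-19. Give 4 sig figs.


Step 1: (E - mu) = 0.8659 - 0.2876 = 0.5783 eV
Step 2: Convert: (E-mu)*eV = 9.264e-20 J
Step 3: x = (E-mu)*eV/(kB*T) = 3.834
Step 4: f = 1/(exp(3.834)+1) = 0.02116

0.02116


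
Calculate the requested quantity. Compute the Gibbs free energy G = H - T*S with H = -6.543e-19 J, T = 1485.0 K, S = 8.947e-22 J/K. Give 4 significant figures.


Step 1: T*S = 1485.0 * 8.947e-22 = 1.329e-18 J
Step 2: G = H - T*S = -6.543e-19 - 1.329e-18
Step 3: G = -1.983e-18 J

-1.983e-18


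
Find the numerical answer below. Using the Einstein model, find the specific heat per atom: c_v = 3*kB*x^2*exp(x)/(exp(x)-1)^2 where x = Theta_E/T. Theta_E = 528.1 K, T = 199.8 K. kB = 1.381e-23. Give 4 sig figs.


Step 1: x = Theta_E/T = 528.1/199.8 = 2.643
Step 2: x^2 = 6.986
Step 3: exp(x) = 14.06
Step 4: c_v = 3*1.381e-23*6.986*14.06/(14.06-1)^2 = 2.386e-23

2.386e-23


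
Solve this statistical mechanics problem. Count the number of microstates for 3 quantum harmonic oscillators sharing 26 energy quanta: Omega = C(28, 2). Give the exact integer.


Step 1: Use binomial coefficient C(28, 2)
Step 2: Numerator = 28! / 26!
Step 3: Denominator = 2!
Step 4: Omega = 378

378


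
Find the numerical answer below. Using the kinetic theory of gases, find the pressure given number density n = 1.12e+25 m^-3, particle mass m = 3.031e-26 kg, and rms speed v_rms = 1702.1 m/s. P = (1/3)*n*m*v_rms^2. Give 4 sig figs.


Step 1: v_rms^2 = 1702.1^2 = 2.897e+06
Step 2: n*m = 1.12e+25*3.031e-26 = 0.3395
Step 3: P = (1/3)*0.3395*2.897e+06 = 3.278e+05 Pa

3.278e+05


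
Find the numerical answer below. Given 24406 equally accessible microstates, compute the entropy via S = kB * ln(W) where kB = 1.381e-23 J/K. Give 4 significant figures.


Step 1: ln(W) = ln(24406) = 10.1
Step 2: S = kB * ln(W) = 1.381e-23 * 10.1
Step 3: S = 1.395e-22 J/K

1.395e-22


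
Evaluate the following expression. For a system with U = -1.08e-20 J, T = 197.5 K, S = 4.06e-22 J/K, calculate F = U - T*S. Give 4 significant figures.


Step 1: T*S = 197.5 * 4.06e-22 = 8.019e-20 J
Step 2: F = U - T*S = -1.08e-20 - 8.019e-20
Step 3: F = -9.099e-20 J

-9.099e-20


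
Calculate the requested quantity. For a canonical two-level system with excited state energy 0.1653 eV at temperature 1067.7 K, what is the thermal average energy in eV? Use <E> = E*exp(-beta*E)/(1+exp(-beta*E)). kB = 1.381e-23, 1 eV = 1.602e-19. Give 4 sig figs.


Step 1: beta*E = 0.1653*1.602e-19/(1.381e-23*1067.7) = 1.796
Step 2: exp(-beta*E) = 0.166
Step 3: <E> = 0.1653*0.166/(1+0.166) = 0.02353 eV

0.02353


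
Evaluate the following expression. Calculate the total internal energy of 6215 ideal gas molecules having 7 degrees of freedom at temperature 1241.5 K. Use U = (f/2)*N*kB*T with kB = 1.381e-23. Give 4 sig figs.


Step 1: f/2 = 7/2 = 3.5
Step 2: N*kB*T = 6215*1.381e-23*1241.5 = 1.066e-16
Step 3: U = 3.5 * 1.066e-16 = 3.729e-16 J

3.729e-16


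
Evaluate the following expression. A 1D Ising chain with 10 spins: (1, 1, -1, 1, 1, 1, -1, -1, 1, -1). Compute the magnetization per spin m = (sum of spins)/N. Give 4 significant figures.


Step 1: Count up spins (+1): 6, down spins (-1): 4
Step 2: Total magnetization M = 6 - 4 = 2
Step 3: m = M/N = 2/10 = 0.2

0.2


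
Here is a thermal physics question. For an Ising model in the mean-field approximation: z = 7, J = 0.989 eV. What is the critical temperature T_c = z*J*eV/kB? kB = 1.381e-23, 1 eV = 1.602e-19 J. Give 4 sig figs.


Step 1: z*J = 7*0.989 = 6.923 eV
Step 2: Convert to Joules: 6.923*1.602e-19 = 1.109e-18 J
Step 3: T_c = 1.109e-18 / 1.381e-23 = 8.031e+04 K

8.031e+04


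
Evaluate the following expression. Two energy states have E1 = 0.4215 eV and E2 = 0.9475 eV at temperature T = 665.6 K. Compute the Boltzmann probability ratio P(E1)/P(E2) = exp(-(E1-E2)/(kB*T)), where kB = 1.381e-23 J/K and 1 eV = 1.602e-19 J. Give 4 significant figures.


Step 1: Compute energy difference dE = E1 - E2 = 0.4215 - 0.9475 = -0.526 eV
Step 2: Convert to Joules: dE_J = -0.526 * 1.602e-19 = -8.427e-20 J
Step 3: Compute exponent = -dE_J / (kB * T) = -(-8.427e-20) / (1.381e-23 * 665.6) = 9.167
Step 4: P(E1)/P(E2) = exp(9.167) = 9579

9579


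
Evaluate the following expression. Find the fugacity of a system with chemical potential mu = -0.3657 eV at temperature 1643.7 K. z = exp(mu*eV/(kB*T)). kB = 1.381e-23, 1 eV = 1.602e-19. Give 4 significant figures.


Step 1: Convert mu to Joules: -0.3657*1.602e-19 = -5.859e-20 J
Step 2: kB*T = 1.381e-23*1643.7 = 2.27e-20 J
Step 3: mu/(kB*T) = -2.581
Step 4: z = exp(-2.581) = 0.07571

0.07571


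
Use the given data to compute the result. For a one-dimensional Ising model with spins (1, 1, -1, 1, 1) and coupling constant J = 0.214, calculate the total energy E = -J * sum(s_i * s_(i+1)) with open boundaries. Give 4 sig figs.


Step 1: Nearest-neighbor products: 1, -1, -1, 1
Step 2: Sum of products = 0
Step 3: E = -0.214 * 0 = 0

0


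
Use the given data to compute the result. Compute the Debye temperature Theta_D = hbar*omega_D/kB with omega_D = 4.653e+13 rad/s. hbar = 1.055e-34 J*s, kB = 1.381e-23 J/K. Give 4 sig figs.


Step 1: hbar*omega_D = 1.055e-34 * 4.653e+13 = 4.909e-21 J
Step 2: Theta_D = 4.909e-21 / 1.381e-23
Step 3: Theta_D = 355.5 K

355.5


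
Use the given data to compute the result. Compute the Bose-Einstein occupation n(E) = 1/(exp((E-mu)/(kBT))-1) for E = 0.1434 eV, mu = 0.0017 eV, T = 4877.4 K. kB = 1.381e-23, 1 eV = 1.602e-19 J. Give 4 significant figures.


Step 1: (E - mu) = 0.1417 eV
Step 2: x = (E-mu)*eV/(kB*T) = 0.1417*1.602e-19/(1.381e-23*4877.4) = 0.337
Step 3: exp(x) = 1.401
Step 4: n = 1/(exp(x)-1) = 2.495

2.495


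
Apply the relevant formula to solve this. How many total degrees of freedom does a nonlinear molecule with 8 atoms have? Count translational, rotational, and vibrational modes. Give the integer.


Step 1: Translational DOF = 3
Step 2: Rotational DOF (nonlinear) = 3
Step 3: Vibrational DOF = 3*8 - 6 = 18
Step 4: Total = 3 + 3 + 18 = 24

24


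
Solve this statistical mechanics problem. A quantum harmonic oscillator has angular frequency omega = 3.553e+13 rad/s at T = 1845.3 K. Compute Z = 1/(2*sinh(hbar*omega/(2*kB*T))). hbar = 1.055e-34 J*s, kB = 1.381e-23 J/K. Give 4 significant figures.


Step 1: Compute x = hbar*omega/(kB*T) = 1.055e-34*3.553e+13/(1.381e-23*1845.3) = 0.1471
Step 2: x/2 = 0.07355
Step 3: sinh(x/2) = 0.07361
Step 4: Z = 1/(2*0.07361) = 6.792

6.792


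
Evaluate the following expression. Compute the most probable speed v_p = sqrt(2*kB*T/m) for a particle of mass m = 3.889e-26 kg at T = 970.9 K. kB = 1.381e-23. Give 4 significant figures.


Step 1: Numerator = 2*kB*T = 2*1.381e-23*970.9 = 2.682e-20
Step 2: Ratio = 2.682e-20 / 3.889e-26 = 6.895e+05
Step 3: v_p = sqrt(6.895e+05) = 830.4 m/s

830.4


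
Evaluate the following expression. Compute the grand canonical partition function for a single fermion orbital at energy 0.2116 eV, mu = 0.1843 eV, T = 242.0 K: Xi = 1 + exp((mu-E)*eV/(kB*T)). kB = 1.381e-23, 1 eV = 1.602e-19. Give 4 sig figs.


Step 1: (mu - E) = 0.1843 - 0.2116 = -0.0273 eV
Step 2: x = (mu-E)*eV/(kB*T) = -0.0273*1.602e-19/(1.381e-23*242.0) = -1.309
Step 3: exp(x) = 0.2702
Step 4: Xi = 1 + 0.2702 = 1.27

1.27


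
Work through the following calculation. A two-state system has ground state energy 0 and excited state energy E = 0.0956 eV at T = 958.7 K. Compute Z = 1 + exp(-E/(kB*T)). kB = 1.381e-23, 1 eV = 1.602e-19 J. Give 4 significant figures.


Step 1: Compute beta*E = E*eV/(kB*T) = 0.0956*1.602e-19/(1.381e-23*958.7) = 1.157
Step 2: exp(-beta*E) = exp(-1.157) = 0.3145
Step 3: Z = 1 + 0.3145 = 1.315

1.315


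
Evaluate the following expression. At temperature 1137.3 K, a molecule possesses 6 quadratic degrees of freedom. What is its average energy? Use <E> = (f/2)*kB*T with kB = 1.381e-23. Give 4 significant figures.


Step 1: f/2 = 6/2 = 3
Step 2: kB*T = 1.381e-23 * 1137.3 = 1.571e-20
Step 3: <E> = 3 * 1.571e-20 = 4.712e-20 J

4.712e-20


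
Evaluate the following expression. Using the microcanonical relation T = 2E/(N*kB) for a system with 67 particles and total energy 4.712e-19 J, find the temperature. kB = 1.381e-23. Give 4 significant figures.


Step 1: Numerator = 2*E = 2*4.712e-19 = 9.424e-19 J
Step 2: Denominator = N*kB = 67*1.381e-23 = 9.253e-22
Step 3: T = 9.424e-19 / 9.253e-22 = 1019 K

1019


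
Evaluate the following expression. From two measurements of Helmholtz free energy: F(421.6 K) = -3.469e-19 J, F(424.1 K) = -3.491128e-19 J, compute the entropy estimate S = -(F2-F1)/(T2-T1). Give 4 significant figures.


Step 1: dF = F2 - F1 = -3.491128e-19 - (-3.469e-19) = -2.2128e-21 J
Step 2: dT = T2 - T1 = 424.1 - 421.6 = 2.5 K
Step 3: S = -dF/dT = -(-2.2128e-21)/2.5 = 8.851e-22 J/K

8.851e-22


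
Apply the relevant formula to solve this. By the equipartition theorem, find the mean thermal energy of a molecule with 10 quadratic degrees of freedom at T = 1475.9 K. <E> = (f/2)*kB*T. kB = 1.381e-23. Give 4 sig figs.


Step 1: f/2 = 10/2 = 5
Step 2: kB*T = 1.381e-23 * 1475.9 = 2.038e-20
Step 3: <E> = 5 * 2.038e-20 = 1.019e-19 J

1.019e-19


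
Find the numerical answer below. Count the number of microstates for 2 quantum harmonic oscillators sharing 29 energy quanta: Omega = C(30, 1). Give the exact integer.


Step 1: Use binomial coefficient C(30, 1)
Step 2: Numerator = 30! / 29!
Step 3: Denominator = 1!
Step 4: Omega = 30

30


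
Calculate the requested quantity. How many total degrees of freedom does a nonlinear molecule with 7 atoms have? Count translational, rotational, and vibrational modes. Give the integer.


Step 1: Translational DOF = 3
Step 2: Rotational DOF (nonlinear) = 3
Step 3: Vibrational DOF = 3*7 - 6 = 15
Step 4: Total = 3 + 3 + 15 = 21

21


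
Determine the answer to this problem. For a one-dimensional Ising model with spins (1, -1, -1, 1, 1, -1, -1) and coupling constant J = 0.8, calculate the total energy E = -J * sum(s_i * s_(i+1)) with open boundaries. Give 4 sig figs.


Step 1: Nearest-neighbor products: -1, 1, -1, 1, -1, 1
Step 2: Sum of products = 0
Step 3: E = -0.8 * 0 = 0

0


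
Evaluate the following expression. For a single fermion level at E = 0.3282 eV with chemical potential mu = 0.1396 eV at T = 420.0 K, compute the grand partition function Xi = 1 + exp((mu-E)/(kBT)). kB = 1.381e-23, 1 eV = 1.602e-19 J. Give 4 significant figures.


Step 1: (mu - E) = 0.1396 - 0.3282 = -0.1886 eV
Step 2: x = (mu-E)*eV/(kB*T) = -0.1886*1.602e-19/(1.381e-23*420.0) = -5.209
Step 3: exp(x) = 0.005467
Step 4: Xi = 1 + 0.005467 = 1.005

1.005


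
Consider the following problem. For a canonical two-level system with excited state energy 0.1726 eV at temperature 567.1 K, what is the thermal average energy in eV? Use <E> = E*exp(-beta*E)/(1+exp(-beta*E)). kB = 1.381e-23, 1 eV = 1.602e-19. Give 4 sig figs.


Step 1: beta*E = 0.1726*1.602e-19/(1.381e-23*567.1) = 3.531
Step 2: exp(-beta*E) = 0.02929
Step 3: <E> = 0.1726*0.02929/(1+0.02929) = 0.004911 eV

0.004911


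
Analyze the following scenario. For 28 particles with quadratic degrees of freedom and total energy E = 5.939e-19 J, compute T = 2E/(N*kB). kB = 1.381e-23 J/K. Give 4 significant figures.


Step 1: Numerator = 2*E = 2*5.939e-19 = 1.188e-18 J
Step 2: Denominator = N*kB = 28*1.381e-23 = 3.867e-22
Step 3: T = 1.188e-18 / 3.867e-22 = 3072 K

3072


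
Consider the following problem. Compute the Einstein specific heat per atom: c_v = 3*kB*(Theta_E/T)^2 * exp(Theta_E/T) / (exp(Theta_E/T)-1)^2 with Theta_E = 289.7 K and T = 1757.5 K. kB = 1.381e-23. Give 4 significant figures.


Step 1: x = Theta_E/T = 289.7/1757.5 = 0.1648
Step 2: x^2 = 0.02717
Step 3: exp(x) = 1.179
Step 4: c_v = 3*1.381e-23*0.02717*1.179/(1.179-1)^2 = 4.134e-23

4.134e-23


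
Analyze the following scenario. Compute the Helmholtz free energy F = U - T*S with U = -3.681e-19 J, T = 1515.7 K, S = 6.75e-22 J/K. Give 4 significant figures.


Step 1: T*S = 1515.7 * 6.75e-22 = 1.023e-18 J
Step 2: F = U - T*S = -3.681e-19 - 1.023e-18
Step 3: F = -1.391e-18 J

-1.391e-18


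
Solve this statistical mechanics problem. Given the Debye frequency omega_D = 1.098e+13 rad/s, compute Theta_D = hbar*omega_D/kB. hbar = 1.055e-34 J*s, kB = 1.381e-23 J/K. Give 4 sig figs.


Step 1: hbar*omega_D = 1.055e-34 * 1.098e+13 = 1.158e-21 J
Step 2: Theta_D = 1.158e-21 / 1.381e-23
Step 3: Theta_D = 83.88 K

83.88


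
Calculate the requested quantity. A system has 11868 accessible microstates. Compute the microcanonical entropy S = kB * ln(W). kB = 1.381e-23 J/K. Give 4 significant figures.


Step 1: ln(W) = ln(11868) = 9.382
Step 2: S = kB * ln(W) = 1.381e-23 * 9.382
Step 3: S = 1.296e-22 J/K

1.296e-22


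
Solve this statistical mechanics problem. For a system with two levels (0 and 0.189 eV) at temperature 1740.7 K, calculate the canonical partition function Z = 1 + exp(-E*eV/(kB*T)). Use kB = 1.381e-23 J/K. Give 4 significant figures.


Step 1: Compute beta*E = E*eV/(kB*T) = 0.189*1.602e-19/(1.381e-23*1740.7) = 1.26
Step 2: exp(-beta*E) = exp(-1.26) = 0.2838
Step 3: Z = 1 + 0.2838 = 1.284

1.284


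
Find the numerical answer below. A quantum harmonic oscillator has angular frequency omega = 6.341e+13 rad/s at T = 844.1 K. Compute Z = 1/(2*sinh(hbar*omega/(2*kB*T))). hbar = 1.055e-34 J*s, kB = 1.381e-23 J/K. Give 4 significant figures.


Step 1: Compute x = hbar*omega/(kB*T) = 1.055e-34*6.341e+13/(1.381e-23*844.1) = 0.5739
Step 2: x/2 = 0.2869
Step 3: sinh(x/2) = 0.2909
Step 4: Z = 1/(2*0.2909) = 1.719

1.719


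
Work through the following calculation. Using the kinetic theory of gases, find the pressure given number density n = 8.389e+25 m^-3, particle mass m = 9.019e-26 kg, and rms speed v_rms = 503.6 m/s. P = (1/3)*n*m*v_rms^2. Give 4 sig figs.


Step 1: v_rms^2 = 503.6^2 = 2.536e+05
Step 2: n*m = 8.389e+25*9.019e-26 = 7.566
Step 3: P = (1/3)*7.566*2.536e+05 = 6.396e+05 Pa

6.396e+05


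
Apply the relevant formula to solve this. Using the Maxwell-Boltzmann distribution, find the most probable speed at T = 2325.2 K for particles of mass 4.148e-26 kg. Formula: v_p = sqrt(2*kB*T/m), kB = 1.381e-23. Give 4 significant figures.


Step 1: Numerator = 2*kB*T = 2*1.381e-23*2325.2 = 6.422e-20
Step 2: Ratio = 6.422e-20 / 4.148e-26 = 1.548e+06
Step 3: v_p = sqrt(1.548e+06) = 1244 m/s

1244


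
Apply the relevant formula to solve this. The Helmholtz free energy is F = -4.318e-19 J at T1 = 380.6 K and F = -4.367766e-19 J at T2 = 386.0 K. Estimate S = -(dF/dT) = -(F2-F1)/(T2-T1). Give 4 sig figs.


Step 1: dF = F2 - F1 = -4.367766e-19 - (-4.318e-19) = -4.9766e-21 J
Step 2: dT = T2 - T1 = 386.0 - 380.6 = 5.4 K
Step 3: S = -dF/dT = -(-4.9766e-21)/5.4 = 9.216e-22 J/K

9.216e-22


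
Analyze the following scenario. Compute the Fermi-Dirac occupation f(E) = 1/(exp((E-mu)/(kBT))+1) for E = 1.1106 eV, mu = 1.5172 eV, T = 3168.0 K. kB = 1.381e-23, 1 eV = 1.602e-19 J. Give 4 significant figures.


Step 1: (E - mu) = 1.1106 - 1.5172 = -0.4066 eV
Step 2: Convert: (E-mu)*eV = -6.514e-20 J
Step 3: x = (E-mu)*eV/(kB*T) = -1.489
Step 4: f = 1/(exp(-1.489)+1) = 0.8159

0.8159


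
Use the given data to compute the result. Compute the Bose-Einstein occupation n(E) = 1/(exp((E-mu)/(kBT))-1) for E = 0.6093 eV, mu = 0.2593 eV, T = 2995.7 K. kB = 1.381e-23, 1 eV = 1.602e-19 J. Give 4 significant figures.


Step 1: (E - mu) = 0.35 eV
Step 2: x = (E-mu)*eV/(kB*T) = 0.35*1.602e-19/(1.381e-23*2995.7) = 1.355
Step 3: exp(x) = 3.878
Step 4: n = 1/(exp(x)-1) = 0.3475

0.3475


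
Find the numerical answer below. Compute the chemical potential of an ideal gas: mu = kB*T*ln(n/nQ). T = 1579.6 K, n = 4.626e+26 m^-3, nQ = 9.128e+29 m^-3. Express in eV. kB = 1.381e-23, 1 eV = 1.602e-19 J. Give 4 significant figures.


Step 1: n/nQ = 4.626e+26/9.128e+29 = 0.0005068
Step 2: ln(n/nQ) = -7.587
Step 3: mu = kB*T*ln(n/nQ) = 2.181e-20*-7.587 = -1.655e-19 J
Step 4: Convert to eV: -1.655e-19/1.602e-19 = -1.033 eV

-1.033


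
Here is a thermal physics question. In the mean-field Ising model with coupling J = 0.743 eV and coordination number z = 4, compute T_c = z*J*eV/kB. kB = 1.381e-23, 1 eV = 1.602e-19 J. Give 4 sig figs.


Step 1: z*J = 4*0.743 = 2.972 eV
Step 2: Convert to Joules: 2.972*1.602e-19 = 4.761e-19 J
Step 3: T_c = 4.761e-19 / 1.381e-23 = 3.448e+04 K

3.448e+04


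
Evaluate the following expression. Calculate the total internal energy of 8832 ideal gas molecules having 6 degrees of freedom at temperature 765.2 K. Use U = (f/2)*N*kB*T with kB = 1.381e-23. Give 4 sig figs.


Step 1: f/2 = 6/2 = 3.0
Step 2: N*kB*T = 8832*1.381e-23*765.2 = 9.333e-17
Step 3: U = 3.0 * 9.333e-17 = 2.8e-16 J

2.8e-16


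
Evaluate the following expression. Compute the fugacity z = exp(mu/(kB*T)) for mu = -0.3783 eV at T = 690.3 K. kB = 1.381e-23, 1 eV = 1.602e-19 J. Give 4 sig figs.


Step 1: Convert mu to Joules: -0.3783*1.602e-19 = -6.06e-20 J
Step 2: kB*T = 1.381e-23*690.3 = 9.533e-21 J
Step 3: mu/(kB*T) = -6.357
Step 4: z = exp(-6.357) = 0.001734

0.001734


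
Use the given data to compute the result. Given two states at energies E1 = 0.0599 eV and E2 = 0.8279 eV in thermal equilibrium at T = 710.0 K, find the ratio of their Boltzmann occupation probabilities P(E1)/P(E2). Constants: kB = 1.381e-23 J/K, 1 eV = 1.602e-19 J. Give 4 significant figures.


Step 1: Compute energy difference dE = E1 - E2 = 0.0599 - 0.8279 = -0.768 eV
Step 2: Convert to Joules: dE_J = -0.768 * 1.602e-19 = -1.23e-19 J
Step 3: Compute exponent = -dE_J / (kB * T) = -(-1.23e-19) / (1.381e-23 * 710.0) = 12.55
Step 4: P(E1)/P(E2) = exp(12.55) = 2.815e+05

2.815e+05


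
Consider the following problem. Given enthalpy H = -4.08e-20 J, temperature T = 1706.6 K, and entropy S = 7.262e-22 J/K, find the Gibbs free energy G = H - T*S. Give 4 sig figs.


Step 1: T*S = 1706.6 * 7.262e-22 = 1.239e-18 J
Step 2: G = H - T*S = -4.08e-20 - 1.239e-18
Step 3: G = -1.28e-18 J

-1.28e-18


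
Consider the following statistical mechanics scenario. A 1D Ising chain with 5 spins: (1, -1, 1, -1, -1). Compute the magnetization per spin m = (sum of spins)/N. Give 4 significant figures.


Step 1: Count up spins (+1): 2, down spins (-1): 3
Step 2: Total magnetization M = 2 - 3 = -1
Step 3: m = M/N = -1/5 = -0.2

-0.2


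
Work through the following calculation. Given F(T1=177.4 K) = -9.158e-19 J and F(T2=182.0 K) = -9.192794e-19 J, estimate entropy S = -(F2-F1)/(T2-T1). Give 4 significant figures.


Step 1: dF = F2 - F1 = -9.192794e-19 - (-9.158e-19) = -3.4794e-21 J
Step 2: dT = T2 - T1 = 182.0 - 177.4 = 4.6 K
Step 3: S = -dF/dT = -(-3.4794e-21)/4.6 = 7.564e-22 J/K

7.564e-22


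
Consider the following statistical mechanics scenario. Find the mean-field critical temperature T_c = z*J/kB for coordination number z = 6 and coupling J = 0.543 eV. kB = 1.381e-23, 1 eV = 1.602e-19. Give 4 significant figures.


Step 1: z*J = 6*0.543 = 3.258 eV
Step 2: Convert to Joules: 3.258*1.602e-19 = 5.219e-19 J
Step 3: T_c = 5.219e-19 / 1.381e-23 = 3.779e+04 K

3.779e+04


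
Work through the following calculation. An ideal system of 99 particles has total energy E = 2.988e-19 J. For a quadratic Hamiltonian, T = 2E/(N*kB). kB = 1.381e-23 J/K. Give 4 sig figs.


Step 1: Numerator = 2*E = 2*2.988e-19 = 5.976e-19 J
Step 2: Denominator = N*kB = 99*1.381e-23 = 1.367e-21
Step 3: T = 5.976e-19 / 1.367e-21 = 437.1 K

437.1


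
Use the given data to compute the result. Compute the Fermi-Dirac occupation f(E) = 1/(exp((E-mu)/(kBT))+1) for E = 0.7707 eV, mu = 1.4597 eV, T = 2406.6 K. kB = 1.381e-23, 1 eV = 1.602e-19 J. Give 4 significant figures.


Step 1: (E - mu) = 0.7707 - 1.4597 = -0.689 eV
Step 2: Convert: (E-mu)*eV = -1.104e-19 J
Step 3: x = (E-mu)*eV/(kB*T) = -3.321
Step 4: f = 1/(exp(-3.321)+1) = 0.9651

0.9651


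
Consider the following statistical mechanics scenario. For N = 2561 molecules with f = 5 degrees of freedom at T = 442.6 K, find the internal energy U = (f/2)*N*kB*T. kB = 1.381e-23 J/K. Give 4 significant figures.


Step 1: f/2 = 5/2 = 2.5
Step 2: N*kB*T = 2561*1.381e-23*442.6 = 1.565e-17
Step 3: U = 2.5 * 1.565e-17 = 3.913e-17 J

3.913e-17


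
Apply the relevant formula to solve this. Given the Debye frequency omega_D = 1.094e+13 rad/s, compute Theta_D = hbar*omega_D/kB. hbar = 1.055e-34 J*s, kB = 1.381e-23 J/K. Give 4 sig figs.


Step 1: hbar*omega_D = 1.055e-34 * 1.094e+13 = 1.154e-21 J
Step 2: Theta_D = 1.154e-21 / 1.381e-23
Step 3: Theta_D = 83.57 K

83.57


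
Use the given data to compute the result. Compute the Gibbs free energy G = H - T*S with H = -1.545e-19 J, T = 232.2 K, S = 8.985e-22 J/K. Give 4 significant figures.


Step 1: T*S = 232.2 * 8.985e-22 = 2.086e-19 J
Step 2: G = H - T*S = -1.545e-19 - 2.086e-19
Step 3: G = -3.631e-19 J

-3.631e-19


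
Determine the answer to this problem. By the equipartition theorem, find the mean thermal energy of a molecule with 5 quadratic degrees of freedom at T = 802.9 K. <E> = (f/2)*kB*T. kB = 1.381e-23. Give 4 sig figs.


Step 1: f/2 = 5/2 = 2.5
Step 2: kB*T = 1.381e-23 * 802.9 = 1.109e-20
Step 3: <E> = 2.5 * 1.109e-20 = 2.772e-20 J

2.772e-20


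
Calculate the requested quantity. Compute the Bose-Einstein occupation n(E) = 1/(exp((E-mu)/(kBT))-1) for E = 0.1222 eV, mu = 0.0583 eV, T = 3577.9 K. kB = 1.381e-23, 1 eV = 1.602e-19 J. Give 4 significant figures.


Step 1: (E - mu) = 0.0639 eV
Step 2: x = (E-mu)*eV/(kB*T) = 0.0639*1.602e-19/(1.381e-23*3577.9) = 0.2072
Step 3: exp(x) = 1.23
Step 4: n = 1/(exp(x)-1) = 4.344

4.344


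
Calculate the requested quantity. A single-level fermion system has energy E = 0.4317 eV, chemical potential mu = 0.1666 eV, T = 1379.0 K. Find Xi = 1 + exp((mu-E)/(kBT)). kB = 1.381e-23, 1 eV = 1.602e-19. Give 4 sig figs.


Step 1: (mu - E) = 0.1666 - 0.4317 = -0.2651 eV
Step 2: x = (mu-E)*eV/(kB*T) = -0.2651*1.602e-19/(1.381e-23*1379.0) = -2.23
Step 3: exp(x) = 0.1075
Step 4: Xi = 1 + 0.1075 = 1.108

1.108


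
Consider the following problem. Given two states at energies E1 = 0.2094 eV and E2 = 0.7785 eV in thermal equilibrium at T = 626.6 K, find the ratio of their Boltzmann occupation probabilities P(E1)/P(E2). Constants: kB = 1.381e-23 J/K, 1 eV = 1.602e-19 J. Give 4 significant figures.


Step 1: Compute energy difference dE = E1 - E2 = 0.2094 - 0.7785 = -0.5691 eV
Step 2: Convert to Joules: dE_J = -0.5691 * 1.602e-19 = -9.117e-20 J
Step 3: Compute exponent = -dE_J / (kB * T) = -(-9.117e-20) / (1.381e-23 * 626.6) = 10.54
Step 4: P(E1)/P(E2) = exp(10.54) = 3.764e+04

3.764e+04


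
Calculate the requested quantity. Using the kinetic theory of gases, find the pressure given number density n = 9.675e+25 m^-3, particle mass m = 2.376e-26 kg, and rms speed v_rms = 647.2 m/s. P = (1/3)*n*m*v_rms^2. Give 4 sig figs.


Step 1: v_rms^2 = 647.2^2 = 4.189e+05
Step 2: n*m = 9.675e+25*2.376e-26 = 2.299
Step 3: P = (1/3)*2.299*4.189e+05 = 3.21e+05 Pa

3.21e+05


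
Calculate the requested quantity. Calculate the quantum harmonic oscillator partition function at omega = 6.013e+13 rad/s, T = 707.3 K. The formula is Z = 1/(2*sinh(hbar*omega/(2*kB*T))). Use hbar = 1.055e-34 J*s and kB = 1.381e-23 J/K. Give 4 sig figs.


Step 1: Compute x = hbar*omega/(kB*T) = 1.055e-34*6.013e+13/(1.381e-23*707.3) = 0.6495
Step 2: x/2 = 0.3247
Step 3: sinh(x/2) = 0.3305
Step 4: Z = 1/(2*0.3305) = 1.513

1.513


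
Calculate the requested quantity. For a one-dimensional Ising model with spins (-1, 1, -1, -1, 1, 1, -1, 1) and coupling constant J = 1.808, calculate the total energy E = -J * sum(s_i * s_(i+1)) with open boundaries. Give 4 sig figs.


Step 1: Nearest-neighbor products: -1, -1, 1, -1, 1, -1, -1
Step 2: Sum of products = -3
Step 3: E = -1.808 * -3 = 5.424

5.424


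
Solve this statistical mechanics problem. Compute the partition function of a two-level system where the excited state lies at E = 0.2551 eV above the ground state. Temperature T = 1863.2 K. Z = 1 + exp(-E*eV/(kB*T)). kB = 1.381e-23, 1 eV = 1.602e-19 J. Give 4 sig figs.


Step 1: Compute beta*E = E*eV/(kB*T) = 0.2551*1.602e-19/(1.381e-23*1863.2) = 1.588
Step 2: exp(-beta*E) = exp(-1.588) = 0.2043
Step 3: Z = 1 + 0.2043 = 1.204

1.204


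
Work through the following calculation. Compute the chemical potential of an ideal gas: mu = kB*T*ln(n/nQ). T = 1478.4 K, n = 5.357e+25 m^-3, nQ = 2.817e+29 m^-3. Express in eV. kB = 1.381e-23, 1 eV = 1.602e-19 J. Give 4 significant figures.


Step 1: n/nQ = 5.357e+25/2.817e+29 = 0.0001902
Step 2: ln(n/nQ) = -8.568
Step 3: mu = kB*T*ln(n/nQ) = 2.042e-20*-8.568 = -1.749e-19 J
Step 4: Convert to eV: -1.749e-19/1.602e-19 = -1.092 eV

-1.092


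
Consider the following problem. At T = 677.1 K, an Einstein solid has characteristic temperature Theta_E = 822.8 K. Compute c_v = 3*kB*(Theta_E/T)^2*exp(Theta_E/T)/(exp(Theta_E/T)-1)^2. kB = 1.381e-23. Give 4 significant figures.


Step 1: x = Theta_E/T = 822.8/677.1 = 1.215
Step 2: x^2 = 1.477
Step 3: exp(x) = 3.371
Step 4: c_v = 3*1.381e-23*1.477*3.371/(3.371-1)^2 = 3.669e-23

3.669e-23


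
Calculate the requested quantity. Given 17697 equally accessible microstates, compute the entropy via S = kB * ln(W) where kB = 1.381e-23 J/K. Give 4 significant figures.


Step 1: ln(W) = ln(17697) = 9.781
Step 2: S = kB * ln(W) = 1.381e-23 * 9.781
Step 3: S = 1.351e-22 J/K

1.351e-22


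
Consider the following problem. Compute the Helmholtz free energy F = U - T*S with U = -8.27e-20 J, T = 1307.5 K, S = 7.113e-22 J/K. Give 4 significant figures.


Step 1: T*S = 1307.5 * 7.113e-22 = 9.3e-19 J
Step 2: F = U - T*S = -8.27e-20 - 9.3e-19
Step 3: F = -1.013e-18 J

-1.013e-18


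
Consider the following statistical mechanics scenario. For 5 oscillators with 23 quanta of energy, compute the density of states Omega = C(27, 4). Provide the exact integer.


Step 1: Use binomial coefficient C(27, 4)
Step 2: Numerator = 27! / 23!
Step 3: Denominator = 4!
Step 4: Omega = 17550

17550


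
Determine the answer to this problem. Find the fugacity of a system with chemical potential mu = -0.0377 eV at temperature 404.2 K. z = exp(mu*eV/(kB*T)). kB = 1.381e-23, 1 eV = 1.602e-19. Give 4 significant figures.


Step 1: Convert mu to Joules: -0.0377*1.602e-19 = -6.04e-21 J
Step 2: kB*T = 1.381e-23*404.2 = 5.582e-21 J
Step 3: mu/(kB*T) = -1.082
Step 4: z = exp(-1.082) = 0.3389

0.3389


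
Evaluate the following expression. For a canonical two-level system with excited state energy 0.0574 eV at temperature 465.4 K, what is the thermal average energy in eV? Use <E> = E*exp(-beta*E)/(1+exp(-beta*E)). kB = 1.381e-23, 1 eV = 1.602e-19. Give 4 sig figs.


Step 1: beta*E = 0.0574*1.602e-19/(1.381e-23*465.4) = 1.431
Step 2: exp(-beta*E) = 0.2391
Step 3: <E> = 0.0574*0.2391/(1+0.2391) = 0.01108 eV

0.01108


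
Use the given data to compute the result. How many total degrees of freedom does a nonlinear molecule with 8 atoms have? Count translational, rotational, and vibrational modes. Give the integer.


Step 1: Translational DOF = 3
Step 2: Rotational DOF (nonlinear) = 3
Step 3: Vibrational DOF = 3*8 - 6 = 18
Step 4: Total = 3 + 3 + 18 = 24

24


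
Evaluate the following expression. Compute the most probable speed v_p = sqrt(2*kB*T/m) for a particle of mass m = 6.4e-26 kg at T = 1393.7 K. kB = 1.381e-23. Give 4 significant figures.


Step 1: Numerator = 2*kB*T = 2*1.381e-23*1393.7 = 3.849e-20
Step 2: Ratio = 3.849e-20 / 6.4e-26 = 6.015e+05
Step 3: v_p = sqrt(6.015e+05) = 775.5 m/s

775.5


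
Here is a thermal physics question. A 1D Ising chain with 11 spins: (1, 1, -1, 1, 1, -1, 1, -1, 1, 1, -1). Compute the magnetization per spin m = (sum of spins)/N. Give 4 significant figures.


Step 1: Count up spins (+1): 7, down spins (-1): 4
Step 2: Total magnetization M = 7 - 4 = 3
Step 3: m = M/N = 3/11 = 0.2727

0.2727


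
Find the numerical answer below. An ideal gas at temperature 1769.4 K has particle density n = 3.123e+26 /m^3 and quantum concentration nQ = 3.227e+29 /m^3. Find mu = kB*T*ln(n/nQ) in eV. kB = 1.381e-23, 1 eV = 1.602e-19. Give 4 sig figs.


Step 1: n/nQ = 3.123e+26/3.227e+29 = 0.0009678
Step 2: ln(n/nQ) = -6.941
Step 3: mu = kB*T*ln(n/nQ) = 2.444e-20*-6.941 = -1.696e-19 J
Step 4: Convert to eV: -1.696e-19/1.602e-19 = -1.059 eV

-1.059


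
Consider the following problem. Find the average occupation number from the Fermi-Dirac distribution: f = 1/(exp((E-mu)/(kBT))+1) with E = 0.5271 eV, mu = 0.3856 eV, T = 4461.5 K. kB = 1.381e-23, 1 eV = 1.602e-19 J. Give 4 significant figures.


Step 1: (E - mu) = 0.5271 - 0.3856 = 0.1415 eV
Step 2: Convert: (E-mu)*eV = 2.267e-20 J
Step 3: x = (E-mu)*eV/(kB*T) = 0.3679
Step 4: f = 1/(exp(0.3679)+1) = 0.409

0.409


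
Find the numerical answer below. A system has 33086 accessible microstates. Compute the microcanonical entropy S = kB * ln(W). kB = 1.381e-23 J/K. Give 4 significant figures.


Step 1: ln(W) = ln(33086) = 10.41
Step 2: S = kB * ln(W) = 1.381e-23 * 10.41
Step 3: S = 1.437e-22 J/K

1.437e-22


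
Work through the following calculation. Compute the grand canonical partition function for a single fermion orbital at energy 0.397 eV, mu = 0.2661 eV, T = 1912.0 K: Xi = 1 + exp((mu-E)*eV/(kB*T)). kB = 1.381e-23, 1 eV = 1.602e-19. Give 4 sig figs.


Step 1: (mu - E) = 0.2661 - 0.397 = -0.1309 eV
Step 2: x = (mu-E)*eV/(kB*T) = -0.1309*1.602e-19/(1.381e-23*1912.0) = -0.7942
Step 3: exp(x) = 0.452
Step 4: Xi = 1 + 0.452 = 1.452

1.452


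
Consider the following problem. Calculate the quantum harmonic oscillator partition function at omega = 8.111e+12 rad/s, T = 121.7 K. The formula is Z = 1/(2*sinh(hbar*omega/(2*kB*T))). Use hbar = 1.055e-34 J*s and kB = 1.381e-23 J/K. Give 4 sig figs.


Step 1: Compute x = hbar*omega/(kB*T) = 1.055e-34*8.111e+12/(1.381e-23*121.7) = 0.5091
Step 2: x/2 = 0.2546
Step 3: sinh(x/2) = 0.2573
Step 4: Z = 1/(2*0.2573) = 1.943

1.943


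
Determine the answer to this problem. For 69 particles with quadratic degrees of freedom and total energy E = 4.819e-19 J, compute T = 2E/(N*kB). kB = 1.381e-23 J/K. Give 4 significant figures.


Step 1: Numerator = 2*E = 2*4.819e-19 = 9.638e-19 J
Step 2: Denominator = N*kB = 69*1.381e-23 = 9.529e-22
Step 3: T = 9.638e-19 / 9.529e-22 = 1011 K

1011


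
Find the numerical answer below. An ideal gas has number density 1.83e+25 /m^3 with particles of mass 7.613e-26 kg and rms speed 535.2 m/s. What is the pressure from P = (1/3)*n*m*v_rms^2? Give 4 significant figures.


Step 1: v_rms^2 = 535.2^2 = 2.864e+05
Step 2: n*m = 1.83e+25*7.613e-26 = 1.393
Step 3: P = (1/3)*1.393*2.864e+05 = 1.33e+05 Pa

1.33e+05


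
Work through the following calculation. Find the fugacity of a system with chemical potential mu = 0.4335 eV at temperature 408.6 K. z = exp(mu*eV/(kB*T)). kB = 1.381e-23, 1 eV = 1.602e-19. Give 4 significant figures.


Step 1: Convert mu to Joules: 0.4335*1.602e-19 = 6.945e-20 J
Step 2: kB*T = 1.381e-23*408.6 = 5.643e-21 J
Step 3: mu/(kB*T) = 12.31
Step 4: z = exp(12.31) = 2.213e+05

2.213e+05


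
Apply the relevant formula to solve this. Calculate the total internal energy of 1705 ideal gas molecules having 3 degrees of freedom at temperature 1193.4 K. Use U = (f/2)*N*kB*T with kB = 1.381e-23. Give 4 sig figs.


Step 1: f/2 = 3/2 = 1.5
Step 2: N*kB*T = 1705*1.381e-23*1193.4 = 2.81e-17
Step 3: U = 1.5 * 2.81e-17 = 4.215e-17 J

4.215e-17


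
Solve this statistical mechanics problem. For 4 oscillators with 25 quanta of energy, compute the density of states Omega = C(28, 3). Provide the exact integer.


Step 1: Use binomial coefficient C(28, 3)
Step 2: Numerator = 28! / 25!
Step 3: Denominator = 3!
Step 4: Omega = 3276

3276


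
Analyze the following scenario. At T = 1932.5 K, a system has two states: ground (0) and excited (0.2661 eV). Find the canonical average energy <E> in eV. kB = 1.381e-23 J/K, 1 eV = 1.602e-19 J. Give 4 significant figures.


Step 1: beta*E = 0.2661*1.602e-19/(1.381e-23*1932.5) = 1.597
Step 2: exp(-beta*E) = 0.2024
Step 3: <E> = 0.2661*0.2024/(1+0.2024) = 0.0448 eV

0.0448


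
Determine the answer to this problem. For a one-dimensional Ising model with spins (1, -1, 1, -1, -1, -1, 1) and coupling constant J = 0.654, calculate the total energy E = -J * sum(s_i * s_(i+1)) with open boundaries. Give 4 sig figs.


Step 1: Nearest-neighbor products: -1, -1, -1, 1, 1, -1
Step 2: Sum of products = -2
Step 3: E = -0.654 * -2 = 1.308

1.308


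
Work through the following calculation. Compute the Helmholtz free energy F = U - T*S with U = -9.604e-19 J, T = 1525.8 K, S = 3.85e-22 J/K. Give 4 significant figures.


Step 1: T*S = 1525.8 * 3.85e-22 = 5.874e-19 J
Step 2: F = U - T*S = -9.604e-19 - 5.874e-19
Step 3: F = -1.548e-18 J

-1.548e-18


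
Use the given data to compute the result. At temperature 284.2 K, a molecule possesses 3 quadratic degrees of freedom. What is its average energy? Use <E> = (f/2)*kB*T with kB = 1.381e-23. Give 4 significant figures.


Step 1: f/2 = 3/2 = 1.5
Step 2: kB*T = 1.381e-23 * 284.2 = 3.925e-21
Step 3: <E> = 1.5 * 3.925e-21 = 5.887e-21 J

5.887e-21


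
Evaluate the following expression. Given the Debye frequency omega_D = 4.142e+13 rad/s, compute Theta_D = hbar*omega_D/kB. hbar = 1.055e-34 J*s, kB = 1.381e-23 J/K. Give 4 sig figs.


Step 1: hbar*omega_D = 1.055e-34 * 4.142e+13 = 4.37e-21 J
Step 2: Theta_D = 4.37e-21 / 1.381e-23
Step 3: Theta_D = 316.4 K

316.4


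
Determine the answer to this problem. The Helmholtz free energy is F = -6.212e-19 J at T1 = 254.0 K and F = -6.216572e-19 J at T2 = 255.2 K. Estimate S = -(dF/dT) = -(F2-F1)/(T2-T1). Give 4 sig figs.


Step 1: dF = F2 - F1 = -6.216572e-19 - (-6.212e-19) = -4.572e-22 J
Step 2: dT = T2 - T1 = 255.2 - 254.0 = 1.2 K
Step 3: S = -dF/dT = -(-4.572e-22)/1.2 = 3.81e-22 J/K

3.81e-22


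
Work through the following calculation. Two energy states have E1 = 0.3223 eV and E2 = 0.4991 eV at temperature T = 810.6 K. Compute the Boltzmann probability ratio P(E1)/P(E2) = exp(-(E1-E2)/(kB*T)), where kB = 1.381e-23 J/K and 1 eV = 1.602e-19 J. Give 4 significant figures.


Step 1: Compute energy difference dE = E1 - E2 = 0.3223 - 0.4991 = -0.1768 eV
Step 2: Convert to Joules: dE_J = -0.1768 * 1.602e-19 = -2.832e-20 J
Step 3: Compute exponent = -dE_J / (kB * T) = -(-2.832e-20) / (1.381e-23 * 810.6) = 2.53
Step 4: P(E1)/P(E2) = exp(2.53) = 12.56

12.56


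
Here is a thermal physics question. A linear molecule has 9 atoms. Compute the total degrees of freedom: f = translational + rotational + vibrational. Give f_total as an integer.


Step 1: Translational DOF = 3
Step 2: Rotational DOF (linear) = 2
Step 3: Vibrational DOF = 3*9 - 5 = 22
Step 4: Total = 3 + 2 + 22 = 27

27


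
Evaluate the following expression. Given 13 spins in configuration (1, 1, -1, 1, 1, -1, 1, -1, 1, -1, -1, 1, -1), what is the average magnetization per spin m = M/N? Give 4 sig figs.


Step 1: Count up spins (+1): 7, down spins (-1): 6
Step 2: Total magnetization M = 7 - 6 = 1
Step 3: m = M/N = 1/13 = 0.07692

0.07692


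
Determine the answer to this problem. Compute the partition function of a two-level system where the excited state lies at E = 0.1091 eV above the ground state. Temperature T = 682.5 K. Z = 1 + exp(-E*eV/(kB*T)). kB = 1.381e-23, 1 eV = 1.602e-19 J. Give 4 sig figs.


Step 1: Compute beta*E = E*eV/(kB*T) = 0.1091*1.602e-19/(1.381e-23*682.5) = 1.854
Step 2: exp(-beta*E) = exp(-1.854) = 0.1566
Step 3: Z = 1 + 0.1566 = 1.157

1.157


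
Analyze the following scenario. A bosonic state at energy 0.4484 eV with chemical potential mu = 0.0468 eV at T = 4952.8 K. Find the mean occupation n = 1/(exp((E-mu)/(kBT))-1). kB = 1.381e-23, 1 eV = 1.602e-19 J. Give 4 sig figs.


Step 1: (E - mu) = 0.4016 eV
Step 2: x = (E-mu)*eV/(kB*T) = 0.4016*1.602e-19/(1.381e-23*4952.8) = 0.9406
Step 3: exp(x) = 2.562
Step 4: n = 1/(exp(x)-1) = 0.6404

0.6404


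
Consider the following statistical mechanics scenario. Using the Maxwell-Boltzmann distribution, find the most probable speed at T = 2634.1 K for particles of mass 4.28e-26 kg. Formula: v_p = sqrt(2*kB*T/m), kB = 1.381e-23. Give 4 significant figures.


Step 1: Numerator = 2*kB*T = 2*1.381e-23*2634.1 = 7.275e-20
Step 2: Ratio = 7.275e-20 / 4.28e-26 = 1.7e+06
Step 3: v_p = sqrt(1.7e+06) = 1304 m/s

1304


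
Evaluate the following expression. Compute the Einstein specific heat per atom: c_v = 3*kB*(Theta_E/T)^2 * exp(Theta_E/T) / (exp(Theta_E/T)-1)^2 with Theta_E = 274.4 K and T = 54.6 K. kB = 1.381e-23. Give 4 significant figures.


Step 1: x = Theta_E/T = 274.4/54.6 = 5.026
Step 2: x^2 = 25.26
Step 3: exp(x) = 152.3
Step 4: c_v = 3*1.381e-23*25.26*152.3/(152.3-1)^2 = 6.963e-24

6.963e-24


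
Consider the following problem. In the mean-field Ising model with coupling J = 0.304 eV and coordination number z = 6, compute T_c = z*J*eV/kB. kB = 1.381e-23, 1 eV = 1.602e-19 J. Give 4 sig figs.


Step 1: z*J = 6*0.304 = 1.824 eV
Step 2: Convert to Joules: 1.824*1.602e-19 = 2.922e-19 J
Step 3: T_c = 2.922e-19 / 1.381e-23 = 2.116e+04 K

2.116e+04


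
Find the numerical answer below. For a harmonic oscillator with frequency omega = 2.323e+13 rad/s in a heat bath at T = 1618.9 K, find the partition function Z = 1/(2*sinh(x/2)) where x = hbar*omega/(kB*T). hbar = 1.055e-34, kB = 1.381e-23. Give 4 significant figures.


Step 1: Compute x = hbar*omega/(kB*T) = 1.055e-34*2.323e+13/(1.381e-23*1618.9) = 0.1096
Step 2: x/2 = 0.05481
Step 3: sinh(x/2) = 0.05484
Step 4: Z = 1/(2*0.05484) = 9.118

9.118


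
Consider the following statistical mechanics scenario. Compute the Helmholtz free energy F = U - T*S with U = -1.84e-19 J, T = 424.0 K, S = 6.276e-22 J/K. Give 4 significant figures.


Step 1: T*S = 424.0 * 6.276e-22 = 2.661e-19 J
Step 2: F = U - T*S = -1.84e-19 - 2.661e-19
Step 3: F = -4.501e-19 J

-4.501e-19


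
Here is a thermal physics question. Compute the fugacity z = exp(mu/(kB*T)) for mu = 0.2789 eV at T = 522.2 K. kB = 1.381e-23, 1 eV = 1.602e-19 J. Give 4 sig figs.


Step 1: Convert mu to Joules: 0.2789*1.602e-19 = 4.468e-20 J
Step 2: kB*T = 1.381e-23*522.2 = 7.212e-21 J
Step 3: mu/(kB*T) = 6.196
Step 4: z = exp(6.196) = 490.6

490.6


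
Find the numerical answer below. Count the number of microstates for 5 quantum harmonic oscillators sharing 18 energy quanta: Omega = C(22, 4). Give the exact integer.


Step 1: Use binomial coefficient C(22, 4)
Step 2: Numerator = 22! / 18!
Step 3: Denominator = 4!
Step 4: Omega = 7315

7315


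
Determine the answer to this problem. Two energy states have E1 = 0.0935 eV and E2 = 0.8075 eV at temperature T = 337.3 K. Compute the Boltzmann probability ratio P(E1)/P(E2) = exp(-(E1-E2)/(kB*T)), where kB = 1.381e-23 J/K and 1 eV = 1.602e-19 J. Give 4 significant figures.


Step 1: Compute energy difference dE = E1 - E2 = 0.0935 - 0.8075 = -0.714 eV
Step 2: Convert to Joules: dE_J = -0.714 * 1.602e-19 = -1.144e-19 J
Step 3: Compute exponent = -dE_J / (kB * T) = -(-1.144e-19) / (1.381e-23 * 337.3) = 24.56
Step 4: P(E1)/P(E2) = exp(24.56) = 4.617e+10

4.617e+10


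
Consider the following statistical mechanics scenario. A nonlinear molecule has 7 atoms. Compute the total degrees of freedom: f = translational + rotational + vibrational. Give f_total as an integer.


Step 1: Translational DOF = 3
Step 2: Rotational DOF (nonlinear) = 3
Step 3: Vibrational DOF = 3*7 - 6 = 15
Step 4: Total = 3 + 3 + 15 = 21

21


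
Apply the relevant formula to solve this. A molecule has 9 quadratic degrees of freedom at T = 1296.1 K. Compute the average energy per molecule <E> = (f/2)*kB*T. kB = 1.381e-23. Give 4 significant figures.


Step 1: f/2 = 9/2 = 4.5
Step 2: kB*T = 1.381e-23 * 1296.1 = 1.79e-20
Step 3: <E> = 4.5 * 1.79e-20 = 8.055e-20 J

8.055e-20
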